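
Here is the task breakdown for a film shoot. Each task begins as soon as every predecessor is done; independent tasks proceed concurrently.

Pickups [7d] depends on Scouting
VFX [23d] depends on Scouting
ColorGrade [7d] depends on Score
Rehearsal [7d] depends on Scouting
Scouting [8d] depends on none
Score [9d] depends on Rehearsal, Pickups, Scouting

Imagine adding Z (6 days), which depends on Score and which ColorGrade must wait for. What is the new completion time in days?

37

Originally the schedule takes 31 days.
With Z inserted, ColorGrade now waits for max(Score, Z).
New critical path: Scouting→Rehearsal→Score→Z→ColorGrade = 8+7+9+6+7 = 37 ⇒ 37 days.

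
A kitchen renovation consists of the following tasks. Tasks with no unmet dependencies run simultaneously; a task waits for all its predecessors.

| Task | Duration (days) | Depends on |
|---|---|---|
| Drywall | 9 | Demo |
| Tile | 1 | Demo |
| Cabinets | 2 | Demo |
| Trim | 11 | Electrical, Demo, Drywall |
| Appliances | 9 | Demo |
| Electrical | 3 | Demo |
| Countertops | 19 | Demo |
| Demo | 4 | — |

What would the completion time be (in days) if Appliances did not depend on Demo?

24

Before: longest chain Demo→Drywall→Trim = 4+9+11 = 24, finish 24.
Without Demo→Appliances, Appliances's earliest start moves from 4 to 0.
After: Demo→Drywall→Trim = 4+9+11 = 24 → 24 days.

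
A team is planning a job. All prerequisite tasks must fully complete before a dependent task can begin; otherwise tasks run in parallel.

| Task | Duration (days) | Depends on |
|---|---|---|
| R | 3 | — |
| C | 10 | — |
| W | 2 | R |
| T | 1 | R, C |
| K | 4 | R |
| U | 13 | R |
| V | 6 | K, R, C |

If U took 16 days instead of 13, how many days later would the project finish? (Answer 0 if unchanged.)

Actual critical path: R→U = 3+13 = 16 ⇒ 16 days.
U lies on that path, so at 16 days the path becomes 19 days.
That remains the longest chain; total 19 days.
Change in finish: 19 − 16 = +3 days.

3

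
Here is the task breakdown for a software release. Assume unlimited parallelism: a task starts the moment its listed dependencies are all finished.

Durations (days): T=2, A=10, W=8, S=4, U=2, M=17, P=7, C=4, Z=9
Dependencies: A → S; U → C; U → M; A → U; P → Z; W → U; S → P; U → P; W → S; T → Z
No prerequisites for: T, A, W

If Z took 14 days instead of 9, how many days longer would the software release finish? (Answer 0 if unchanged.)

5

Baseline: A→S→P→Z = 10+4+7+9 = 30 → 30 days.
Since Z is critical, the +5 change carries straight to that chain (now 35 days).
That remains the longest chain; total 35 days.
Change in finish: 35 − 30 = +5 days.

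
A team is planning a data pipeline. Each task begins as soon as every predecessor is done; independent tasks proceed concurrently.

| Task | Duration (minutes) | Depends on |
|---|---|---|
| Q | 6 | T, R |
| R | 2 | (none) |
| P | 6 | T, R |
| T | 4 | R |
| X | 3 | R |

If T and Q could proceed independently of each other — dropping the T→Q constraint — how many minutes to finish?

Original critical path: R→T→Q = 2+4+6 = 12 ⇒ 12 minutes.
Without T→Q, Q's earliest start moves from 6 to 2.
After: R→T→P = 2+4+6 = 12 → 12 minutes.

12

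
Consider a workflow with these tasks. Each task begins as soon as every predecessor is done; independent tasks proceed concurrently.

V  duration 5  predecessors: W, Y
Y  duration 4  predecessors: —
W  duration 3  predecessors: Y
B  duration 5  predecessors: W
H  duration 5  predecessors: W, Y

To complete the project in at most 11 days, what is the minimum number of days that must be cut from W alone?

1

Current finish: 12 days; target: 11.
W is on every critical path, so each day cut from W cuts the finish by one (this holds down to a finish of 10).
Need 12 − 11 = 1 day off W → W becomes 2 days, finish becomes 11.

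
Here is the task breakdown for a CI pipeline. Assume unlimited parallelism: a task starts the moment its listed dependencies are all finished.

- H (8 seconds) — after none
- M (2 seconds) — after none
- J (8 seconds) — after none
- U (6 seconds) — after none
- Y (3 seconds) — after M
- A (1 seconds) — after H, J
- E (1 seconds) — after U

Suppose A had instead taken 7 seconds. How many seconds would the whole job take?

15

Actual critical path: H→A = 8+1 = 9 ⇒ 9 seconds.
A is on the critical path; changing it to 7 makes that path 15 seconds.
That remains the longest chain; total 15 seconds.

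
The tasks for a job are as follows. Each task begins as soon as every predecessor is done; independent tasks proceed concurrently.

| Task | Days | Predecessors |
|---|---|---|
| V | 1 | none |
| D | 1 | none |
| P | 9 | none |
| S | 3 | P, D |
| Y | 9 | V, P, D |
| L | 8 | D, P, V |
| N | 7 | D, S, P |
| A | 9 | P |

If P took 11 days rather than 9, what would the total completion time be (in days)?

21

The binding path is P→S→N = 9+3+7 = 19; finish at 19 days.
Since P is critical, the +2 change carries straight to that chain (now 21 days).
No other chain overtakes it, so the finish is 21 days.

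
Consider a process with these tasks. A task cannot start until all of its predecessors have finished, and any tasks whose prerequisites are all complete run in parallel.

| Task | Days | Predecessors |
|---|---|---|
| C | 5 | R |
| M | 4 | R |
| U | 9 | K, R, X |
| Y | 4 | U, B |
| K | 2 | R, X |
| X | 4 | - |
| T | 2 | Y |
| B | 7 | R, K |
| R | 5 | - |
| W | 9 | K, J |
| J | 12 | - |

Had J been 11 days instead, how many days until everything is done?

22

The binding path is R→K→U→Y→T = 5+2+9+4+2 = 22; finish at 22 days.
J has 1 day of float (longest path through it is 21).
The critical path is still R→K→U→Y→T; finish is now 22 days.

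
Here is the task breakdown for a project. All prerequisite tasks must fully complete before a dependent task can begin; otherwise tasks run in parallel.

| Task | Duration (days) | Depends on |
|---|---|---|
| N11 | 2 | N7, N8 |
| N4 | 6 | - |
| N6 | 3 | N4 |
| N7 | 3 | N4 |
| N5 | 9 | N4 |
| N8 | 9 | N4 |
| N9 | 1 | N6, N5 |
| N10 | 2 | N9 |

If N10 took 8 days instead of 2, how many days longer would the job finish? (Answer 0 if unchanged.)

6

Baseline: N4→N5→N9→N10 = 6+9+1+2 = 18 → 18 days.
Since N10 is critical, the +6 change carries straight to that chain (now 24 days).
That remains the longest chain; total 24 days.
Change in finish: 24 − 18 = +6 days.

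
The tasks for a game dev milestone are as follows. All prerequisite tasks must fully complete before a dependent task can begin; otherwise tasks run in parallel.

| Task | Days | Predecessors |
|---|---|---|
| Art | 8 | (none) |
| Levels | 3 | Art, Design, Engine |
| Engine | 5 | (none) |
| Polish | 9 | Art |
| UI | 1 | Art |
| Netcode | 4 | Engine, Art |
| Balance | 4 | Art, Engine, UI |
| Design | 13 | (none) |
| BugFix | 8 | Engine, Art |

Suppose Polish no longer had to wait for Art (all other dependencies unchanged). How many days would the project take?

With the dependency in place, Art→Polish = 8+9 = 17 sets the finish at 17 days.
Without Art→Polish, Polish's earliest start moves from 8 to 0.
New critical path: Design→Levels = 13+3 = 16 ⇒ 16 days.

16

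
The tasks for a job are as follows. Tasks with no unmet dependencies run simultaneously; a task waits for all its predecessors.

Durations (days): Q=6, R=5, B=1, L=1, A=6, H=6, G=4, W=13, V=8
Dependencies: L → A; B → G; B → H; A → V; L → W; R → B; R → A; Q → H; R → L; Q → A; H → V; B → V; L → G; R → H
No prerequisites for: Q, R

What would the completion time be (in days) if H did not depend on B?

Before: longest chain Q→A→V = 6+6+8 = 20, finish 20.
Dropping B→H doesn't change H's earliest start (6); another predecessor still binds.
The longest chain is now Q→A→V = 6+6+8 = 20, so the job takes 20 days.

20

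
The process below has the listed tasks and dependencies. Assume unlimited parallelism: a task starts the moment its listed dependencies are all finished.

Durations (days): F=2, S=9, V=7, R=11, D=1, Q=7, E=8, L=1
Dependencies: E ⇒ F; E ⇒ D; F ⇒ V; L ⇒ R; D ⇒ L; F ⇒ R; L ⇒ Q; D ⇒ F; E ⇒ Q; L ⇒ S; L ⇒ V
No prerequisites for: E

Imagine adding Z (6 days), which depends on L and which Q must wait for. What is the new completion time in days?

23

Originally the job takes 22 days.
With Z inserted, Q now waits for max(E, L, Z).
New critical path: E→D→L→Z→Q = 8+1+1+6+7 = 23 ⇒ 23 days.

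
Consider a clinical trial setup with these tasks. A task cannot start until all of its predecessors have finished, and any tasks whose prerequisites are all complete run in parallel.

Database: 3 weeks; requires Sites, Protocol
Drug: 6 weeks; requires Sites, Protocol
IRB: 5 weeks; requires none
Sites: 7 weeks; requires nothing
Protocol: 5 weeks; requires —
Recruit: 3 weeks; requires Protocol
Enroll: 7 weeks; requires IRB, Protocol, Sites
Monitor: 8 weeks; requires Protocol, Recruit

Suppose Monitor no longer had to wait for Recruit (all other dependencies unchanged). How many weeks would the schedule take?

14

Original critical path: Protocol→Recruit→Monitor = 5+3+8 = 16 ⇒ 16 weeks.
Without Recruit→Monitor, Monitor's earliest start moves from 8 to 5.
After: Sites→Enroll = 7+7 = 14 → 14 weeks.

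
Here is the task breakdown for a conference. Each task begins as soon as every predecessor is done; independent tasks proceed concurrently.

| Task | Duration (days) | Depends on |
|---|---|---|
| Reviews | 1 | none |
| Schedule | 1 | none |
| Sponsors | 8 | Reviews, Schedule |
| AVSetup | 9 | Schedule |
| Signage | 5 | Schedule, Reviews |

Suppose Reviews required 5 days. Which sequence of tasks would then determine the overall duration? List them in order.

Reviews, Sponsors

The binding path is Schedule→AVSetup = 1+9 = 10; finish at 10 days.
The longest path through Reviews is only 9 days, so Reviews has float 1.
Now Reviews→Sponsors = 5+8 = 13 is longest, so the finish becomes 13 days.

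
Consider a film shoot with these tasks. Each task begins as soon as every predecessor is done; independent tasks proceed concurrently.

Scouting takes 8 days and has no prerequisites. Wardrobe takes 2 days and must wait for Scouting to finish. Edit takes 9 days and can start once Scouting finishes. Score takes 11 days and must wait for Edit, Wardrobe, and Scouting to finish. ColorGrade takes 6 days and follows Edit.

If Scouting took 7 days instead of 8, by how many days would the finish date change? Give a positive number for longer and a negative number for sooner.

-1

Actual critical path: Scouting→Edit→Score = 8+9+11 = 28 ⇒ 28 days.
Scouting is on the critical path; changing it to 7 makes that path 27 days.
No other chain overtakes it, so the finish is 27 days.
Change in finish: 27 − 28 = -1 days.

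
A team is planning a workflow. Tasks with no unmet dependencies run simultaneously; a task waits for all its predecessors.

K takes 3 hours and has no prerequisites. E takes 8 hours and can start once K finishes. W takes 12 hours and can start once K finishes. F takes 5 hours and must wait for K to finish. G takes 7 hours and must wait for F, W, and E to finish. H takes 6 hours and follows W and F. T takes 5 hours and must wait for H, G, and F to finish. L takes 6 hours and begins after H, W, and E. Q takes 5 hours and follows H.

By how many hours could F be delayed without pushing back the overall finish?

7

The longest chain is K→W→G→T = 3+12+7+5 = 27; overall finish 27 hours.
F finishes as early as 8 and must finish by 15.
So F can slip 15 − 8 = 7 hours.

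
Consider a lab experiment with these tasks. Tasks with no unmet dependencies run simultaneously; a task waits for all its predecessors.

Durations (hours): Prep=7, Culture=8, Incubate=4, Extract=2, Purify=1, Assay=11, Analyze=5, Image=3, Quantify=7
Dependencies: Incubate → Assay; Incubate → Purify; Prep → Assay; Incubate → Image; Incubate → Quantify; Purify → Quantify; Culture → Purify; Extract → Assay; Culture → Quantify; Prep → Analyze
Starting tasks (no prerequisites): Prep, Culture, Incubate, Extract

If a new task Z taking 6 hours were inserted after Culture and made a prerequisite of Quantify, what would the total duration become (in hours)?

Originally the job takes 18 hours.
With Z inserted, Quantify now waits for max(Purify, Culture, Incubate, Z).
New critical path: Culture→Z→Quantify = 8+6+7 = 21 ⇒ 21 hours.

21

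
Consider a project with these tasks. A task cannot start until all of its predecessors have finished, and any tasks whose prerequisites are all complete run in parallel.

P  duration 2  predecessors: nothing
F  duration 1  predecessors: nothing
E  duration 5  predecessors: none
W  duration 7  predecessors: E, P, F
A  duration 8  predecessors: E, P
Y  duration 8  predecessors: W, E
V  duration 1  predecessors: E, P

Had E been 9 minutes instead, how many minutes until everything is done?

Critical path before the change: E→W→Y = 5+7+8 = 20 giving 20 minutes.
E lies on that path, so at 9 minutes the path becomes 24 minutes.
The critical path is still E→W→Y; finish is now 24 minutes.

24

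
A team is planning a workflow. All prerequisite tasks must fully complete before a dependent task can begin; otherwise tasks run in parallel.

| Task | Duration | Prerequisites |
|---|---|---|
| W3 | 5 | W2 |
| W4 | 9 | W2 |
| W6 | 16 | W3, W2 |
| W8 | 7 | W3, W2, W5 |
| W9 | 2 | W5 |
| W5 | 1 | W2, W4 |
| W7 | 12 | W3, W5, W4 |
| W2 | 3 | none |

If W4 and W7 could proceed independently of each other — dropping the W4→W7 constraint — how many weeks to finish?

25

With the dependency in place, W2→W4→W5→W7 = 3+9+1+12 = 25 sets the finish at 25 weeks.
Dropping W4→W7 doesn't change W7's earliest start (13); another predecessor still binds.
New critical path: W2→W4→W5→W7 = 3+9+1+12 = 25 ⇒ 25 weeks.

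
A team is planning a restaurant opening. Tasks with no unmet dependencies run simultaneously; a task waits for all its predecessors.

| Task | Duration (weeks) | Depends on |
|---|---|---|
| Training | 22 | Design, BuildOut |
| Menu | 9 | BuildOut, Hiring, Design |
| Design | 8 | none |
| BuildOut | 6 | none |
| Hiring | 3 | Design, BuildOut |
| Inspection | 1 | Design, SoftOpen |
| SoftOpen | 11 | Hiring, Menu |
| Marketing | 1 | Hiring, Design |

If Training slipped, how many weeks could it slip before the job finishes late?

The longest chain is Design→Hiring→Menu→SoftOpen→Inspection = 8+3+9+11+1 = 32; overall finish 32 weeks.
Training finishes as early as 30 and must finish by 32.
Slack of Training = 10 − 8 = 2 weeks.

2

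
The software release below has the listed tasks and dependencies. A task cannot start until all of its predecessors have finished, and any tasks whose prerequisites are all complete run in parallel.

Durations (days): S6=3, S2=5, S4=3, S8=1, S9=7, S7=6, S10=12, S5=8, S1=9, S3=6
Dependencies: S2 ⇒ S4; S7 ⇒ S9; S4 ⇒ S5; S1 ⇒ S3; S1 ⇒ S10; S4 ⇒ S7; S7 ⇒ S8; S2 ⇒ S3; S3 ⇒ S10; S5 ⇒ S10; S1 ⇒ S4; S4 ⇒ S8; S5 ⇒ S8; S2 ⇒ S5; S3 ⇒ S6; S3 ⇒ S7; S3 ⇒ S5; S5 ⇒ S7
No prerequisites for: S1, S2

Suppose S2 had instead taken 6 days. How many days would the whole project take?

Critical path before the change: S1→S3→S5→S7→S9 = 9+6+8+6+7 = 36 giving 36 days.
The longest path through S2 is only 32 days, so S2 has float 4.
That remains the longest chain; total 36 days.

36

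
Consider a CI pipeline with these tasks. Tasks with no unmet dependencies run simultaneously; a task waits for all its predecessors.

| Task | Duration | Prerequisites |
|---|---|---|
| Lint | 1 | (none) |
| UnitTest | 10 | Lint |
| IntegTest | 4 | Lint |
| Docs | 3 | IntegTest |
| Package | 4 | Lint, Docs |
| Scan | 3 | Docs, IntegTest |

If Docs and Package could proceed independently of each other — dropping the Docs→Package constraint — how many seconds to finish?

11

With the dependency in place, Lint→IntegTest→Docs→Package = 1+4+3+4 = 12 sets the finish at 12 seconds.
Without Docs→Package, Package's earliest start moves from 8 to 1.
New critical path: Lint→UnitTest = 1+10 = 11 ⇒ 11 seconds.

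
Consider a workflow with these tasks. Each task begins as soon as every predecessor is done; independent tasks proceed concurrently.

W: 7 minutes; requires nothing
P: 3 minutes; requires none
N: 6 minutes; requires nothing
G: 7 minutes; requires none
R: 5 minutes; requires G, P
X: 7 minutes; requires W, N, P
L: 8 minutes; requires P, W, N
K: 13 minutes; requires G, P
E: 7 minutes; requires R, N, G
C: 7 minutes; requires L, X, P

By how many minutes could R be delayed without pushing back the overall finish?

The longest chain is W→L→C = 7+8+7 = 22; overall finish 22 minutes.
Longest path through R: 19 minutes (earliest finish 12, latest finish 15).
So R can slip 15 − 12 = 3 minutes.

3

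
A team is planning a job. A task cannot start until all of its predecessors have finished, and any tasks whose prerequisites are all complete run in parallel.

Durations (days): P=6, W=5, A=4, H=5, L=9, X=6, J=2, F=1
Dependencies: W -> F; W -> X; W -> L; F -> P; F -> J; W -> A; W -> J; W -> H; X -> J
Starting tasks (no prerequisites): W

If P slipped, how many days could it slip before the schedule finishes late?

W→L = 5+9 = 14 sets the makespan at 14 days.
Longest path through P: 12 days (earliest finish 12, latest finish 14).
Float = 14 − 12 = 2.

2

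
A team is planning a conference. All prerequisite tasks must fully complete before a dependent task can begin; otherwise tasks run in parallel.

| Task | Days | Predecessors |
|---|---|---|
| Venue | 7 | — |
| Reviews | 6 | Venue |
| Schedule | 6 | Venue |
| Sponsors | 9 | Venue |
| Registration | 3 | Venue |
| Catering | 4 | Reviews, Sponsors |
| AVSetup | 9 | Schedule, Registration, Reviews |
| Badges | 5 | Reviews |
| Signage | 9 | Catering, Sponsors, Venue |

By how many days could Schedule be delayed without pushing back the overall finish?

Venue→Sponsors→Catering→Signage = 7+9+4+9 = 29 sets the makespan at 29 days.
Schedule finishes as early as 13 and must finish by 20.
So Schedule can slip 20 − 13 = 7 days.

7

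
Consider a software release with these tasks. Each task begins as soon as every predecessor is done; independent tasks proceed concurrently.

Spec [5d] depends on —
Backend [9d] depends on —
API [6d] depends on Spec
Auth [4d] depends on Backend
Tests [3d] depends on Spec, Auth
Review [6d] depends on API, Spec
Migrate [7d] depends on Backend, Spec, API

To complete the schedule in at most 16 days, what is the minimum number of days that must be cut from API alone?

Current finish: 18 days; target: 16.
API is on every critical path, so each day cut from API cuts the finish by one (this holds down to a finish of 16).
Need 18 − 16 = 2 days off API → API becomes 4 days, finish becomes 16.

2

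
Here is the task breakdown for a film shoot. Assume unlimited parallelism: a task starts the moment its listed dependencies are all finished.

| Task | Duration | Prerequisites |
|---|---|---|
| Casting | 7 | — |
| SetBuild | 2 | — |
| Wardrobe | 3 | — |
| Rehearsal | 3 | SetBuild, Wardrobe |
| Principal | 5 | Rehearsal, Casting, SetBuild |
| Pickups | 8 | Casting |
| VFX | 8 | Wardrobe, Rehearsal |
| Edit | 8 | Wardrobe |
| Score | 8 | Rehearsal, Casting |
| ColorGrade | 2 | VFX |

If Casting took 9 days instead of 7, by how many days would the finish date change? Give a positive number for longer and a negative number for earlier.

Critical path before the change: Wardrobe→Rehearsal→VFX→ColorGrade = 3+3+8+2 = 16 giving 16 days.
The longest path through Casting is only 15 days, so Casting has float 1.
New critical path: Casting→Pickups = 9+8 = 17 ⇒ 17 days.
Change in finish: 17 − 16 = +1 days.

1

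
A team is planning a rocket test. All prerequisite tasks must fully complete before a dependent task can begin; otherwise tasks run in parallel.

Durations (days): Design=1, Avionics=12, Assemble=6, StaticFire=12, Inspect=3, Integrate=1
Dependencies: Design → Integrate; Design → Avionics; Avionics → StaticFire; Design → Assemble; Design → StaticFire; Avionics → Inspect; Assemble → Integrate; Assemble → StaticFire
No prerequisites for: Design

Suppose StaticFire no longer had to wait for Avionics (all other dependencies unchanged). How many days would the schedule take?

19

With the dependency in place, Design→Avionics→StaticFire = 1+12+12 = 25 sets the finish at 25 days.
Without Avionics→StaticFire, StaticFire's earliest start moves from 13 to 7.
After: Design→Assemble→StaticFire = 1+6+12 = 19 → 19 days.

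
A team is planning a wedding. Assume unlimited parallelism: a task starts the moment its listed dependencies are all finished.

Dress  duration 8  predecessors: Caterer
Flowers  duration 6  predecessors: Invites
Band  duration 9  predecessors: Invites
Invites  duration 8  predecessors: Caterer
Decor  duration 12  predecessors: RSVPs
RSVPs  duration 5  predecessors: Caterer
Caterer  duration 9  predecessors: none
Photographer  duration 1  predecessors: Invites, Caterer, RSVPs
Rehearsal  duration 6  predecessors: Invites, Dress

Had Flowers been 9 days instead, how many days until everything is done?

26

Baseline: Caterer→Invites→Band = 9+8+9 = 26 → 26 days.
Flowers has 3 days of float (longest path through it is 23).
The binding chain switches to Caterer→Invites→Flowers = 9+8+9 = 26; finish 26 days.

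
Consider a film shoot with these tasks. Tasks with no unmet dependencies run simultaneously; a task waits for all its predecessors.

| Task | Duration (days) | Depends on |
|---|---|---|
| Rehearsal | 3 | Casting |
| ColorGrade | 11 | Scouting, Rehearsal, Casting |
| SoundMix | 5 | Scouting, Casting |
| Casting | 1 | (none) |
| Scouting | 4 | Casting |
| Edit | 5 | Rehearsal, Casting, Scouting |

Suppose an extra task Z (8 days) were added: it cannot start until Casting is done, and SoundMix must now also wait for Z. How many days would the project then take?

16

Originally the project takes 16 days.
With Z inserted, SoundMix now waits for max(Scouting, Casting, Z).
New critical path: Casting→Scouting→ColorGrade = 1+4+11 = 16 ⇒ 16 days.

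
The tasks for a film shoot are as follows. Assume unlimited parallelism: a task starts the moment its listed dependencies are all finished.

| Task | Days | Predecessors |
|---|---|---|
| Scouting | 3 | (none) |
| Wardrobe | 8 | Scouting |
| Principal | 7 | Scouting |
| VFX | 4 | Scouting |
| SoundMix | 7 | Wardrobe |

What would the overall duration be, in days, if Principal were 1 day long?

As given, the longest chain is Scouting→Wardrobe→SoundMix = 3+8+7 = 18, so the finish is 18 days.
Principal has 8 days of float (longest path through it is 10).
The critical path is still Scouting→Wardrobe→SoundMix; finish is now 18 days.

18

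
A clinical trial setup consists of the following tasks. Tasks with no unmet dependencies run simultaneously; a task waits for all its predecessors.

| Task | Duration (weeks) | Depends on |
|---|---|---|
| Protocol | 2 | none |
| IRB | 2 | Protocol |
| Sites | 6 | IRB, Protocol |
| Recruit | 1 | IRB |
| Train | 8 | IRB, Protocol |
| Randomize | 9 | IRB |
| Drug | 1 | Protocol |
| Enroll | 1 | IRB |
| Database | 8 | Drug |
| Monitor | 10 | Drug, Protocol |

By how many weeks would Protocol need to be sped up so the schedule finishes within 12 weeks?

1

Current finish: 13 weeks; target: 12.
Protocol is on every critical path, so each week cut from Protocol cuts the finish by one (this holds down to a finish of 12).
Need 13 − 12 = 1 week off Protocol → Protocol becomes 1 week, finish becomes 12.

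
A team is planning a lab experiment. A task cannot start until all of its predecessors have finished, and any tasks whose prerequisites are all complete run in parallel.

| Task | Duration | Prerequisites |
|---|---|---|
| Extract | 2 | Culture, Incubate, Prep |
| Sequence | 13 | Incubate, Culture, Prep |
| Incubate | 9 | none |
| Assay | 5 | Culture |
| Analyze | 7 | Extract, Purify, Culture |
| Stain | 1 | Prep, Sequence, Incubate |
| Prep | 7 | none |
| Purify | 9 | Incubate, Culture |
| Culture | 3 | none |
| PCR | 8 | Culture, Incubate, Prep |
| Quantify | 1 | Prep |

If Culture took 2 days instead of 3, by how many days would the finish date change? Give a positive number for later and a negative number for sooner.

Baseline: Incubate→Purify→Analyze = 9+9+7 = 25 → 25 days.
Culture is off the critical path — its longest chain is 19 days, giving 6 of slack.
That remains the longest chain; total 25 days.
Change in finish: 25 − 25 = +0 days.

0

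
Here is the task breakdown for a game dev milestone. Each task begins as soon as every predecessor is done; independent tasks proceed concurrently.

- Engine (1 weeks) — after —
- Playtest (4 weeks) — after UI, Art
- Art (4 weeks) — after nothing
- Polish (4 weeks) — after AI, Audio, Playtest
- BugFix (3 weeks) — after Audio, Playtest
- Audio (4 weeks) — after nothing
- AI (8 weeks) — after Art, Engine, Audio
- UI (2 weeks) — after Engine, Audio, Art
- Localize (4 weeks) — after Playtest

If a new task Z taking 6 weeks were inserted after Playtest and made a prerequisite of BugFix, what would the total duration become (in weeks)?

19

Originally the game dev milestone takes 16 weeks.
With Z inserted, BugFix now waits for max(Audio, Playtest, Z).
New critical path: Art→UI→Playtest→Z→BugFix = 4+2+4+6+3 = 19 ⇒ 19 weeks.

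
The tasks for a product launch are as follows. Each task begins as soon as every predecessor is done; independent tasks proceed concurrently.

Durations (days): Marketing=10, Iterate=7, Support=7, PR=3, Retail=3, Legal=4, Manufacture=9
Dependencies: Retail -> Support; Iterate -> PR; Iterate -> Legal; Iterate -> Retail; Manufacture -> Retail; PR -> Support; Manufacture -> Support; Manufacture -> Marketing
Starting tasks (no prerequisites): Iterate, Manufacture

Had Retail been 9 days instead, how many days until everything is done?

Baseline: Manufacture→Retail→Support = 9+3+7 = 19 → 19 days.
Retail is on the critical path; changing it to 9 makes that path 25 days.
The critical path is still Manufacture→Retail→Support; finish is now 25 days.

25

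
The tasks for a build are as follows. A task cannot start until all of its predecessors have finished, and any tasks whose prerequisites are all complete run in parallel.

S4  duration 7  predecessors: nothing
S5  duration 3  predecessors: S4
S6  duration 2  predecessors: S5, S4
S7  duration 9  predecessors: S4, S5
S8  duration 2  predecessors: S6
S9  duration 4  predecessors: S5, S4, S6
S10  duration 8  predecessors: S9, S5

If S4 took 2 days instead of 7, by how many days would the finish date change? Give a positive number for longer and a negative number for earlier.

-5

Actual critical path: S4→S5→S6→S9→S10 = 7+3+2+4+8 = 24 ⇒ 24 days.
S4 is on the critical path; changing it to 2 makes that path 19 days.
That remains the longest chain; total 19 days.
Change in finish: 19 − 24 = -5 days.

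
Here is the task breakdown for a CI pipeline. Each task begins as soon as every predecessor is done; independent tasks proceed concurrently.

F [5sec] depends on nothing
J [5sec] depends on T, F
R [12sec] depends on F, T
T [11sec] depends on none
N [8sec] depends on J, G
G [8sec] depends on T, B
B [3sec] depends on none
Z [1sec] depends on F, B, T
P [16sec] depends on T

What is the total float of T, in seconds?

T→G→N = 11+8+8 = 27 sets the makespan at 27 seconds.
The longest chain containing T totals 27 seconds.
So T can slip 11 − 11 = 0 seconds.

0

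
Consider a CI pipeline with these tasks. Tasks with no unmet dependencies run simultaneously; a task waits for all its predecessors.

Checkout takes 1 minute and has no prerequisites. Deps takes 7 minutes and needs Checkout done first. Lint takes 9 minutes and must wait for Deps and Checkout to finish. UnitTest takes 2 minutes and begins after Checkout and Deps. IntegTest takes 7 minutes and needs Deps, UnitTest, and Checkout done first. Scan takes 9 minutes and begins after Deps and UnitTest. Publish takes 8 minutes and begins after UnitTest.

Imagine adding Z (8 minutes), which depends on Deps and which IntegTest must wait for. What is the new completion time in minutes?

Originally the job takes 19 minutes.
With Z inserted, IntegTest now waits for max(Deps, UnitTest, Checkout, Z).
New critical path: Checkout→Deps→Z→IntegTest = 1+7+8+7 = 23 ⇒ 23 minutes.

23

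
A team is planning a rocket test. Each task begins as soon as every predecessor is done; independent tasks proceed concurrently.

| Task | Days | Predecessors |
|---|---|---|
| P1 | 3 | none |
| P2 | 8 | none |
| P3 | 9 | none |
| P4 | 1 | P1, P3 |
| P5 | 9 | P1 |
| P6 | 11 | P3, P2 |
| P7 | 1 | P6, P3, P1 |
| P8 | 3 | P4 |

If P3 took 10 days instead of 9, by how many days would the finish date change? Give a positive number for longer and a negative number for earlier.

1

Actual critical path: P3→P6→P7 = 9+11+1 = 21 ⇒ 21 days.
P3 lies on that path, so at 10 days the path becomes 22 days.
The critical path is still P3→P6→P7; finish is now 22 days.
Change in finish: 22 − 21 = +1 days.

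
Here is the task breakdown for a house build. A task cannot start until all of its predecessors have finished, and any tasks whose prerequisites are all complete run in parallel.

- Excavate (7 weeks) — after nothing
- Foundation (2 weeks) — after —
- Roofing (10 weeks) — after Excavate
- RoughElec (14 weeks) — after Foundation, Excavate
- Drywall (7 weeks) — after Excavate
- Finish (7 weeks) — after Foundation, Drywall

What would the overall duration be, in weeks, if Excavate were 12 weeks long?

Baseline: Excavate→RoughElec = 7+14 = 21 → 21 weeks.
Excavate lies on that path, so at 12 weeks the path becomes 26 weeks.
No other chain overtakes it, so the finish is 26 weeks.

26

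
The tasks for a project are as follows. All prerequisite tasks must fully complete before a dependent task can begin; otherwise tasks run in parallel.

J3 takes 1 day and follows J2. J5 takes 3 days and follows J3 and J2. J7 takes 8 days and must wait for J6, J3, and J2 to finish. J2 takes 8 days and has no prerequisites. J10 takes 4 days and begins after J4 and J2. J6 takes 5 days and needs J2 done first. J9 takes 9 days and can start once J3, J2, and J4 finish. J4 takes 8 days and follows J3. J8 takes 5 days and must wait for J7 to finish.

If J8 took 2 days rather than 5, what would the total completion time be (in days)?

26

Baseline: J2→J6→J7→J8 = 8+5+8+5 = 26 → 26 days.
J8 lies on that path, so at 2 days the path becomes 23 days.
New critical path: J2→J3→J4→J9 = 8+1+8+9 = 26 ⇒ 26 days.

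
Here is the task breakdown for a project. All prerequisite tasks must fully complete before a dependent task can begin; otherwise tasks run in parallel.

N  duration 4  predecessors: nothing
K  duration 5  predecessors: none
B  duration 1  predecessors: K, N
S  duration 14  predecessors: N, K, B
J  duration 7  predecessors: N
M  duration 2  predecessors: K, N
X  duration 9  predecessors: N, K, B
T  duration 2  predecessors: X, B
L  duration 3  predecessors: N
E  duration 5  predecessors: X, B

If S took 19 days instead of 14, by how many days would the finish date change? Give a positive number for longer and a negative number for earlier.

The binding path is K→B→S = 5+1+14 = 20; finish at 20 days.
S lies on that path, so at 19 days the path becomes 25 days.
No other chain overtakes it, so the finish is 25 days.
Change in finish: 25 − 20 = +5 days.

5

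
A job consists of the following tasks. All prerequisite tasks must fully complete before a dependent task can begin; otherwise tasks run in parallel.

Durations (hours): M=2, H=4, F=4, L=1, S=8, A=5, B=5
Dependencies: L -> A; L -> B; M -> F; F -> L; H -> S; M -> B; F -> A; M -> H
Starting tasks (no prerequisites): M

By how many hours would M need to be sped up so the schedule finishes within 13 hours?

1

Current finish: 14 hours; target: 13.
M is on every critical path, so each hour cut from M cuts the finish by one (this holds down to a finish of 13).
Need 14 − 13 = 1 hour off M → M becomes 1 hour, finish becomes 13.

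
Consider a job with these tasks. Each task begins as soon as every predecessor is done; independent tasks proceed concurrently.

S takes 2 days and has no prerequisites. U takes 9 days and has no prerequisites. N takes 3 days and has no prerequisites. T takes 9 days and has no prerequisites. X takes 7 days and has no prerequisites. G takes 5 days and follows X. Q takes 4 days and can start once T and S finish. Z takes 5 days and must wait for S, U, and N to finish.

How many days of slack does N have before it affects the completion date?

Critical path: U→Z = 9+5 = 14, so the finish is 14 days.
Longest path through N: 8 days (earliest finish 3, latest finish 9).
Slack of N = 6 − 0 = 6 days.

6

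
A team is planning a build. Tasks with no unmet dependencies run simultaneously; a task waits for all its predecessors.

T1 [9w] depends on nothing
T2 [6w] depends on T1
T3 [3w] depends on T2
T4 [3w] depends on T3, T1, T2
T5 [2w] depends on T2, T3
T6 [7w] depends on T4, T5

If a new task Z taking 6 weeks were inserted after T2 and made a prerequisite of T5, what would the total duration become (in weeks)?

Originally the schedule takes 28 weeks.
With Z inserted, T5 now waits for max(T2, T3, Z).
New critical path: T1→T2→Z→T5→T6 = 9+6+6+2+7 = 30 ⇒ 30 weeks.

30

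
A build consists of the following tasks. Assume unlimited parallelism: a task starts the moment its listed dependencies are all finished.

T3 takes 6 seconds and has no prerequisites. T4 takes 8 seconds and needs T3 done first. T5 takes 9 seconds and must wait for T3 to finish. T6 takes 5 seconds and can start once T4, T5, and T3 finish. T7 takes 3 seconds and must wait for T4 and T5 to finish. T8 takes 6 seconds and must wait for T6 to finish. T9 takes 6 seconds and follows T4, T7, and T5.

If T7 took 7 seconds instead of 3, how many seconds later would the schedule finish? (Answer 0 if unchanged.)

2

Critical path before the change: T3→T5→T6→T8 = 6+9+5+6 = 26 giving 26 seconds.
T7 has 2 seconds of float (longest path through it is 24).
Now T3→T5→T7→T9 = 6+9+7+6 = 28 is longest, so the finish becomes 28 seconds.
Change in finish: 28 − 26 = +2 seconds.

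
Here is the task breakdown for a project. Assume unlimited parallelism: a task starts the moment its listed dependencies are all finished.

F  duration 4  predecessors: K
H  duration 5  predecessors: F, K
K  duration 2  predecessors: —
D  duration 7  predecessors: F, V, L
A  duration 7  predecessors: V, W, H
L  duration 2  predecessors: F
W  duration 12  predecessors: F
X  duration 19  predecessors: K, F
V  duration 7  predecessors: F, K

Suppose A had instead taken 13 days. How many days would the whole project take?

31

Baseline: K→F→W→A = 2+4+12+7 = 25 → 25 days.
A is on the critical path; changing it to 13 makes that path 31 days.
That remains the longest chain; total 31 days.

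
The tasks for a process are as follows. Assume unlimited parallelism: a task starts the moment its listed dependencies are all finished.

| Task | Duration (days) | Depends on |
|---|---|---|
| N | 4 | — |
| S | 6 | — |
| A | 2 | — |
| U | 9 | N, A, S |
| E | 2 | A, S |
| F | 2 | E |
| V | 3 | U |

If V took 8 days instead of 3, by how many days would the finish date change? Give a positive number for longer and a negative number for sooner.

5

Critical path before the change: S→U→V = 6+9+3 = 18 giving 18 days.
V is on the critical path; changing it to 8 makes that path 23 days.
The critical path is still S→U→V; finish is now 23 days.
Change in finish: 23 − 18 = +5 days.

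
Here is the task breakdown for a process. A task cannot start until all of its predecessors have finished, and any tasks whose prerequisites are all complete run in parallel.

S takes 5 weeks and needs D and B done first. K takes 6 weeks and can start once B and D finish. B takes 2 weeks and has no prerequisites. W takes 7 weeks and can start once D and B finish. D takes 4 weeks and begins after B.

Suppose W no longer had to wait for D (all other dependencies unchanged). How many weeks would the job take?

12

Original critical path: B→D→W = 2+4+7 = 13 ⇒ 13 weeks.
Without D→W, W's earliest start moves from 6 to 2.
The longest chain is now B→D→K = 2+4+6 = 12, so the job takes 12 weeks.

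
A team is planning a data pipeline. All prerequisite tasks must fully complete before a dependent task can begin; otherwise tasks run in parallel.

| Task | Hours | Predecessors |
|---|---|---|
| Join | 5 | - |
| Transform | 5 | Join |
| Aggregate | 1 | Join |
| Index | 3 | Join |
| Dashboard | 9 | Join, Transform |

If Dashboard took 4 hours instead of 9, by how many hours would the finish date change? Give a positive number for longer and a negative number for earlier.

Baseline: Join→Transform→Dashboard = 5+5+9 = 19 → 19 hours.
Dashboard is on the critical path; changing it to 4 makes that path 14 hours.
That remains the longest chain; total 14 hours.
Change in finish: 14 − 19 = -5 hours.

-5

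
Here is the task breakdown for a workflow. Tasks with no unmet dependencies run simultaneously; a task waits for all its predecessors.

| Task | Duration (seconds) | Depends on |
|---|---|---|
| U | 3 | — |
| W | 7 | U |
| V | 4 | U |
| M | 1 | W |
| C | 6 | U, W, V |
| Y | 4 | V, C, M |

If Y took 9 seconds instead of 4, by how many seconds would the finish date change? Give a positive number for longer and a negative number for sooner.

Actual critical path: U→W→C→Y = 3+7+6+4 = 20 ⇒ 20 seconds.
Y lies on that path, so at 9 seconds the path becomes 25 seconds.
No other chain overtakes it, so the finish is 25 seconds.
Change in finish: 25 − 20 = +5 seconds.

5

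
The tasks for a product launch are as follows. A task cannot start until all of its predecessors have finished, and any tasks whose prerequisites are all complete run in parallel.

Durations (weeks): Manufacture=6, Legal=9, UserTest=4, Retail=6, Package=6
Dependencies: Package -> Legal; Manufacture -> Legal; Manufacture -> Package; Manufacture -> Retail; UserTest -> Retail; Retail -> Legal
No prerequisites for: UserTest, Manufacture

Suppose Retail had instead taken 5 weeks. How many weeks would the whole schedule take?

21

The binding path is Manufacture→Retail→Legal = 6+6+9 = 21; finish at 21 weeks.
Since Retail is critical, the -1 change carries straight to that chain (now 20 weeks).
The binding chain switches to Manufacture→Package→Legal = 6+6+9 = 21; finish 21 weeks.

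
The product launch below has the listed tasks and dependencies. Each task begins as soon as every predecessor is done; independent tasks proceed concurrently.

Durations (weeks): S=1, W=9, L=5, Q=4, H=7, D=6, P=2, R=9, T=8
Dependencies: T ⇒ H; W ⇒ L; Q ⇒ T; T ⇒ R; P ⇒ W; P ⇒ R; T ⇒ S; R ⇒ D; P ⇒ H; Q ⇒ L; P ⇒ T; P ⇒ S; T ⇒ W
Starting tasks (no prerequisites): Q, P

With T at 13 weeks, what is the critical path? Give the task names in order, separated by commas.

Baseline: Q→T→R→D = 4+8+9+6 = 27 → 27 weeks.
T lies on that path, so at 13 weeks the path becomes 32 weeks.
No other chain overtakes it, so the finish is 32 weeks.

Q, T, R, D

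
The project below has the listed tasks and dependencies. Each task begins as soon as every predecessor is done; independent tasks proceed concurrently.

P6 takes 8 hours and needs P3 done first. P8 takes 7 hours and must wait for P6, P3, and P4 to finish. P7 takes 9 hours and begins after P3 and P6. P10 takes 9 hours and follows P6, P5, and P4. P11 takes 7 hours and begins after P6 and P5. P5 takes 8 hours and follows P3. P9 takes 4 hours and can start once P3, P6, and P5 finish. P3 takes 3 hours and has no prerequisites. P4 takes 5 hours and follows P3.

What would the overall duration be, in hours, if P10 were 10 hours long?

Critical path before the change: P3→P5→P10 = 3+8+9 = 20 giving 20 hours.
Since P10 is critical, the +1 change carries straight to that chain (now 21 hours).
That remains the longest chain; total 21 hours.

21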